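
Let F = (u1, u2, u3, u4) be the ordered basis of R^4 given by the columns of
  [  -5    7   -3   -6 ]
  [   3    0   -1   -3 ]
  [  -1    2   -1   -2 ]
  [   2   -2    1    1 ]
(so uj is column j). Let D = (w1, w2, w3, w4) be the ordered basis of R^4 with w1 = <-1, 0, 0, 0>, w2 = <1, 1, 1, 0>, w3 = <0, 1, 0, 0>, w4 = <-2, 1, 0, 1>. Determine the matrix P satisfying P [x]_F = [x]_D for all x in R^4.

Let M have columns uj and N have columns wj. Then for every x, N [x]_D = x = M [x]_F, so P = N^(-1) M.
Since det N = 1, N^(-1) has integer entries; multiplying gives P = [[0, -1, 0, 2], [-1, 2, -1, -2], [2, 0, -1, -2], [2, -2, 1, 1]].

[[0, -1, 0, 2], [-1, 2, -1, -2], [2, 0, -1, -2], [2, -2, 1, 1]]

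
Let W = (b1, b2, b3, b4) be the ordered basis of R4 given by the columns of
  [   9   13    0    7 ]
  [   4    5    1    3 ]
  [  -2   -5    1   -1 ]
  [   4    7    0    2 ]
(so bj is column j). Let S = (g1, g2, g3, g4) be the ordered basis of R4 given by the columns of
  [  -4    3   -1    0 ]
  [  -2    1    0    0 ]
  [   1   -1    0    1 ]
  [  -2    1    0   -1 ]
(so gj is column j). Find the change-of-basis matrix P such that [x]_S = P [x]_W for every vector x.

[[-2, -2, -1, -1], [0, 1, -1, 1], [-1, -2, 1, 0], [0, -2, 1, 1]]

Column j of P is [bj]_S, since P maps W-coordinates to S-coordinates.
Expressing b1 in S: b1 = -2g1 + 0·g2 - g3 + 0·g4, so column 1 of P is [-2, 0, -1, 0].
Doing the same for each bj gives P = [[-2, -2, -1, -1], [0, 1, -1, 1], [-1, -2, 1, 0], [0, -2, 1, 1]].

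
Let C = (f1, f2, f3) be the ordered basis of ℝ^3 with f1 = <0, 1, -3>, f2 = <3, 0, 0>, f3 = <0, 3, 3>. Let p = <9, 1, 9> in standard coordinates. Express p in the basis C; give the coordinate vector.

<-2, 3, 1>

[p]_C is the unique c with M c = p, where M has columns f1, ..., f3.
Row-reducing the augmented matrix [M | p] gives c = (-2, 3, 1).
Check: -2f1 + 3f2 + f3 = <9, 1, 9>.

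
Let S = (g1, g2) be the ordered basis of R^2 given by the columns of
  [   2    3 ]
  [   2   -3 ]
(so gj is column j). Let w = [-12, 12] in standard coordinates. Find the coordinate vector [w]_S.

[0, -4]

We seek scalars with c_1 g1 + c_2 g2 = w; equivalently solve M c = w where the columns of M are g1, g2.
System: 2c_1 + 3c_2 = -12, 2c_1 - 3c_2 = 12; solving gives c_1 = 0, c_2 = -4.
Check: 0·g1 - 4g2 = [-12, 12].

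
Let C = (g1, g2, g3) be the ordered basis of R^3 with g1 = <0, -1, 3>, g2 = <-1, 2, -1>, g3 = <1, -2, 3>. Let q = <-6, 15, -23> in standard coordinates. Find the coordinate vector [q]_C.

We seek scalars with c_1 g1 + ... + c_3 g3 = q; equivalently solve M c = q where the columns of M are g1, ..., g3.
Solving this 3x3 system gives c = (-3, 2, -4).
Check: -3g1 + 2g2 - 4g3 = <-6, 15, -23>.

<-3, 2, -4>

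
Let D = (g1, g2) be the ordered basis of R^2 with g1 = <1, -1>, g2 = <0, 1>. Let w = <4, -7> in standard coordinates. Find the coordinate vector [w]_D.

<4, -3>

We seek scalars with c_1 g1 + c_2 g2 = w; equivalently solve M c = w where the columns of M are g1, g2.
System: c_1 + 0c_2 = 4, -c_1 + c_2 = -7; solving gives c_1 = 4, c_2 = -3.
Check: 4g1 - 3g2 = <4, -7>.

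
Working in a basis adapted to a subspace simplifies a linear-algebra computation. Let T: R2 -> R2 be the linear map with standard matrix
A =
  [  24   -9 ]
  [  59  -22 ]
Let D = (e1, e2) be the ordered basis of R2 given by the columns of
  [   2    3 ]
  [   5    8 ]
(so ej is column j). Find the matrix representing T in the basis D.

Let P have columns e1, e2. Then [T]_D = P^(-1) A P.
Here det P = 1, so P^(-1) is integer; computing A P first and then P^(-1)(A P) gives [[0, -3], [1, 2]].

[[0, -3], [1, 2]]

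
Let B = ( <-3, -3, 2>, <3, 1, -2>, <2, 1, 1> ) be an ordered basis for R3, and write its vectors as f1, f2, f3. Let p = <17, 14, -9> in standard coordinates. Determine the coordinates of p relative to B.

We seek scalars with c_1 f1 + ... + c_3 f3 = p; equivalently solve M c = p where the columns of M are f1, ..., f3.
Gaussian elimination on [M | p] yields c = (-4, 1, 1).
Check: -4f1 + f2 + f3 = <17, 14, -9>.

<-4, 1, 1>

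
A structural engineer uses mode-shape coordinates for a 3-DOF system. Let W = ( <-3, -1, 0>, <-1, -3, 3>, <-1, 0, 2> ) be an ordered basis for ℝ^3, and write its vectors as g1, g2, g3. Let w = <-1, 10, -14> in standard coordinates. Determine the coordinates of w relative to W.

<2, -4, -1>

We seek scalars with c_1 g1 + ... + c_3 g3 = w; equivalently solve M c = w where the columns of M are g1, ..., g3.
Gaussian elimination on [M | w] yields c = (2, -4, -1).
Check: 2g1 - 4g2 - g3 = <-1, 10, -14>.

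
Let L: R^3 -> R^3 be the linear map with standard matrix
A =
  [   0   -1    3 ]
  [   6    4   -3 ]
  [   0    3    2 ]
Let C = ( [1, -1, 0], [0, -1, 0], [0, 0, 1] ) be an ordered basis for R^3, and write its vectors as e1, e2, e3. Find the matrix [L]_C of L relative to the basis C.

The j-th column of [L]_C is [L(ej)]_C.
L(e1) = A e1 = [1, 2, -3] = e1 - 3e2 - 3e3, so column 1 is [1, -3, -3].
Repeating for e2, e3 and assembling the columns gives [[1, 1, 3], [-3, 3, 0], [-3, -3, 2]].

[[1, 1, 3], [-3, 3, 0], [-3, -3, 2]]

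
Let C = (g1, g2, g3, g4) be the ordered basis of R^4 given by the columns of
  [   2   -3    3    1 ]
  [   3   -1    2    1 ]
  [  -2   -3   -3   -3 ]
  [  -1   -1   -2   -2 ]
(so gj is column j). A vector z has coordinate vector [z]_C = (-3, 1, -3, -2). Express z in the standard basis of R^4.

z = M [z]_C, where M has columns g1, ..., g4.
Carrying out the matrix-vector product, z = (-20, -18, 18, 12).

(-20, -18, 18, 12)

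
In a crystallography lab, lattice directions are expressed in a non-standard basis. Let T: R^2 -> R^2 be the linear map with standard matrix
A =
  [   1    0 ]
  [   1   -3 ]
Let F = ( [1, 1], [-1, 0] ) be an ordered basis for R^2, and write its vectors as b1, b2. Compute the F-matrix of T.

[[-2, -1], [-3, 0]]

The j-th column of [T]_F is [T(bj)]_F.
T(b1) = A b1 = [1, -2] = -2b1 - 3b2, so column 1 is [-2, -3].
Repeating for b2 and assembling the columns gives [[-2, -1], [-3, 0]].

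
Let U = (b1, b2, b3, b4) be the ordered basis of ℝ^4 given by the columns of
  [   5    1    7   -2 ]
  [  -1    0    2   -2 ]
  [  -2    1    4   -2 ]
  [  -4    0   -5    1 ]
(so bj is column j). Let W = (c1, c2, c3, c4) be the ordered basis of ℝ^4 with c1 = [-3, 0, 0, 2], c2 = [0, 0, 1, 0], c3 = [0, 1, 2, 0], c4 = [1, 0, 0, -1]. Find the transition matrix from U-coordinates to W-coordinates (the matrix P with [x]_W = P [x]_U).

[[-1, -1, -2, 1], [0, 1, 0, 2], [-1, 0, 2, -2], [2, -2, 1, 1]]

Let M have columns bj and N have columns cj. Then for every x, N [x]_W = x = M [x]_U, so P = N^(-1) M.
Since det N = -1, N^(-1) has integer entries; multiplying gives P = [[-1, -1, -2, 1], [0, 1, 0, 2], [-1, 0, 2, -2], [2, -2, 1, 1]].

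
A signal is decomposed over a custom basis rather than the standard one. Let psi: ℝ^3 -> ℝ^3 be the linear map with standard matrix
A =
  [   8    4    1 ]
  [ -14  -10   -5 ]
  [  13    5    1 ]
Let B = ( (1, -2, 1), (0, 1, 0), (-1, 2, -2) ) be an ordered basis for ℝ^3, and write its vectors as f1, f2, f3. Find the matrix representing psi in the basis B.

Let P have columns f1, ..., f3. Then [psi]_B = P^(-1) A P.
Here det P = -1, so P^(-1) is integer; computing A P first and then P^(-1)(A P) gives [[-2, 3, 1], [3, -2, 0], [-3, -1, 3]].

[[-2, 3, 1], [3, -2, 0], [-3, -1, 3]]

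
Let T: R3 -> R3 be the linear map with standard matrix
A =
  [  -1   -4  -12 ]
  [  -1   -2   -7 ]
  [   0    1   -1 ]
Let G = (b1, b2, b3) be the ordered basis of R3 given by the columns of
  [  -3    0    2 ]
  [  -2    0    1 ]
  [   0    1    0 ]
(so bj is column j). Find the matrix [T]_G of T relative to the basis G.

[[-3, 2, 2], [-2, -1, 1], [1, -3, 0]]

Let P have columns b1, ..., b3. Then [T]_G = P^(-1) A P.
Here det P = -1, so P^(-1) is integer; computing A P first and then P^(-1)(A P) gives [[-3, 2, 2], [-2, -1, 1], [1, -3, 0]].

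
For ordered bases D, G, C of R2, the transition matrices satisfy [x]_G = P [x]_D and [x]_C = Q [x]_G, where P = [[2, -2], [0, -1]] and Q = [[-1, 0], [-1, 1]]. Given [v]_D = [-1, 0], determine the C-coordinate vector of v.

Composing the changes, [v]_C = Q P [v]_D.
Q P = [[-2, 2], [-2, 1]]; applying this to [-1, 0] gives [2, 2].

[2, 2]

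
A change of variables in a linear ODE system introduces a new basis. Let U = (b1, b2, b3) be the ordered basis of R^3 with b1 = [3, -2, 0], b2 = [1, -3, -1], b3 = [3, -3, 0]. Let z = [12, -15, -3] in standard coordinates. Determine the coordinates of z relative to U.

We seek scalars with c_1 b1 + ... + c_3 b3 = z; equivalently solve M c = z where the columns of M are b1, ..., b3.
Row-reducing the augmented matrix [M | z] gives c = (3, 3, 0).
Check: 3b1 + 3b2 + 0·b3 = [12, -15, -3].

[3, 3, 0]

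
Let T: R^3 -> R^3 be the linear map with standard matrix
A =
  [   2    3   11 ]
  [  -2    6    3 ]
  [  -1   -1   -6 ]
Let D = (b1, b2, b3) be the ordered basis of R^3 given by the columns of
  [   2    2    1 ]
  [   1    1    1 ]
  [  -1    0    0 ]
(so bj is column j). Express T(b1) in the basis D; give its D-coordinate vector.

Compute T(b1) = A b1 = (-4, -1, 3) in standard coordinates.
Then write this in D-coordinates: solve for y in y_1 b1 + ... + y_3 b3 = (-4, -1, 3).
This gives y = (-3, 0, 2), which is column 1 of [T]_D.

(-3, 0, 2)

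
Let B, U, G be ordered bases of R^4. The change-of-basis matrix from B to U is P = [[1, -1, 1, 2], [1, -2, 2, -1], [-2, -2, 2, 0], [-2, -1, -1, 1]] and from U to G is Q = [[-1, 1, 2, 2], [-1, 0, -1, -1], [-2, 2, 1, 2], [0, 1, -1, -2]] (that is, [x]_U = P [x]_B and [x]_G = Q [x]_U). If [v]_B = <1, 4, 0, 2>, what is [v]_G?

First [v]_U = P [v]_B = <1, -9, -10, -4>.
Then [v]_G = Q [v]_U = <-38, 13, -38, 9>.

<-38, 13, -38, 9>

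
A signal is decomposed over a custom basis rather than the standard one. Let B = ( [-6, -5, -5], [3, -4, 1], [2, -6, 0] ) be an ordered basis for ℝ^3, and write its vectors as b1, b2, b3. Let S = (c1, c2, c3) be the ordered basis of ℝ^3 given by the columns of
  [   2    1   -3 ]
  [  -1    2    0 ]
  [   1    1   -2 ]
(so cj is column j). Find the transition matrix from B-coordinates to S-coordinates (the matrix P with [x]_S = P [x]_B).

[[1, 2, 2], [-2, -1, -2], [2, 0, 0]]

Take x = bj: its B-coordinates are the j-th standard unit vector, so P e_j — column j of P — equals [bj]_S.
b1 = c1 - 2c2 + 2c3, giving column 1 = [1, -2, 2]; repeating for each j gives P = [[1, 2, 2], [-2, -1, -2], [2, 0, 0]].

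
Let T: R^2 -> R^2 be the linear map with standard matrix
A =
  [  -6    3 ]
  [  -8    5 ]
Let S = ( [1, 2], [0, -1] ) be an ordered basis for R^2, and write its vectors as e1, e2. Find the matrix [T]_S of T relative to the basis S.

Let P have columns e1, e2. Then [T]_S = P^(-1) A P.
Here det P = -1, so P^(-1) is integer; computing A P first and then P^(-1)(A P) gives [[0, -3], [-2, -1]].

[[0, -3], [-2, -1]]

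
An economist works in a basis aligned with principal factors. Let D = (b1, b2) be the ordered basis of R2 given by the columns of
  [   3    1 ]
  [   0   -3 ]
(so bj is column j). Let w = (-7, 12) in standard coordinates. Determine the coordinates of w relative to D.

(-1, -4)

We seek scalars with c_1 b1 + c_2 b2 = w; equivalently solve M c = w where the columns of M are b1, b2.
System: 3c_1 + c_2 = -7, 0c_1 - 3c_2 = 12; solving gives c_1 = -1, c_2 = -4.
Check: -b1 - 4b2 = (-7, 12).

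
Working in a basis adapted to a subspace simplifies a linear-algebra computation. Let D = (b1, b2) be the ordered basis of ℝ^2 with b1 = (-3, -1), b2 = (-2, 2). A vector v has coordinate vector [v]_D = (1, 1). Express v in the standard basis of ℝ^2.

v = M [v]_D, where M has columns b1, b2.
Carrying out the matrix-vector product, v = (-5, 1).

(-5, 1)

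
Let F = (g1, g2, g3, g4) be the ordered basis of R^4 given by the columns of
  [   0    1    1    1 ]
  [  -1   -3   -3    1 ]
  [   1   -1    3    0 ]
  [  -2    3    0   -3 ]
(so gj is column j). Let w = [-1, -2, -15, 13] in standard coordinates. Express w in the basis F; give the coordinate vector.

We seek scalars with c_1 g1 + ... + c_4 g4 = w; equivalently solve M c = w where the columns of M are g1, ..., g4.
Gaussian elimination on [M | w] yields c = (1, 4, -4, -1).
Check: g1 + 4g2 - 4g3 - g4 = [-1, -2, -15, 13].

[1, 4, -4, -1]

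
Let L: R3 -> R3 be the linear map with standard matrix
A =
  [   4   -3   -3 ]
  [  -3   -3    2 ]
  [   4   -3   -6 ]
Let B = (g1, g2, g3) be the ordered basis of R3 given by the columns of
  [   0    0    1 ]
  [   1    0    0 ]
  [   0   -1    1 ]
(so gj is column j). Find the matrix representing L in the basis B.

Let P have columns g1, ..., g3. Then [L]_B = P^(-1) A P.
Here det P = -1, so P^(-1) is integer; computing A P first and then P^(-1)(A P) gives [[-3, -2, -1], [0, -3, 3], [-3, 3, 1]].

[[-3, -2, -1], [0, -3, 3], [-3, 3, 1]]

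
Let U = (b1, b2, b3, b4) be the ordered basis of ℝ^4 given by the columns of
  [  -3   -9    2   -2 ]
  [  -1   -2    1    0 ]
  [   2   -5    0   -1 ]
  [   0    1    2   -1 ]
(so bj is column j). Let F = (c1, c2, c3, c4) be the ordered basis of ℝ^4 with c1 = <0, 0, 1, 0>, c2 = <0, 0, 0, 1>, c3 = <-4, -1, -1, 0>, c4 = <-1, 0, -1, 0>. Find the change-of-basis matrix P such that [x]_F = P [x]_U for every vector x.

[[2, -2, 1, 1], [0, 1, 2, -1], [1, 2, -1, 0], [-1, 1, 2, 2]]

Let M have columns bj and N have columns cj. Then for every x, N [x]_F = x = M [x]_U, so P = N^(-1) M.
Since det N = -1, N^(-1) has integer entries; multiplying gives P = [[2, -2, 1, 1], [0, 1, 2, -1], [1, 2, -1, 0], [-1, 1, 2, 2]].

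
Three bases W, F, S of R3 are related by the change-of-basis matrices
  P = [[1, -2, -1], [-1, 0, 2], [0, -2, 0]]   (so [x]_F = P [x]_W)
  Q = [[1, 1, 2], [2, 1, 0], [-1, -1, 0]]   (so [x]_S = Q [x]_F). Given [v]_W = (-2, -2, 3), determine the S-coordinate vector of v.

First [v]_F = P [v]_W = (-1, 8, 4).
Then [v]_S = Q [v]_F = (15, 6, -7).

(15, 6, -7)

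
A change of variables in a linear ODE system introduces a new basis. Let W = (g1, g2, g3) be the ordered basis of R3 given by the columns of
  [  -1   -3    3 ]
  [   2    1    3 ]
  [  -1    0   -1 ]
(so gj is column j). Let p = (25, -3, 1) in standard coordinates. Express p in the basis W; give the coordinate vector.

Write p = c_1 g1 + ... + c_3 g3 and solve for the c_i.
Solving this 3x3 system gives c = (-4, -4, 3).
Check: -4g1 - 4g2 + 3g3 = (25, -3, 1).

(-4, -4, 3)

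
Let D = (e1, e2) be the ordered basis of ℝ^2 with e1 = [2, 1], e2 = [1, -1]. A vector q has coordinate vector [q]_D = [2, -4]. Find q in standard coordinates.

q = M [q]_D, where M has columns e1, e2.
Carrying out the matrix-vector product, q = [0, 6].

[0, 6]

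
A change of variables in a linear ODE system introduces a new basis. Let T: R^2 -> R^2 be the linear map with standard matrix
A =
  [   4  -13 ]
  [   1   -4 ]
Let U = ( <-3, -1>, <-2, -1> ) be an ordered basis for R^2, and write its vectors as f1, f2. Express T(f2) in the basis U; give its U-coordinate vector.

<-1, -1>

Compute T(f2) = A f2 = <5, 2> in standard coordinates.
Then write this in U-coordinates: solve for y in y_1 f1 + y_2 f2 = <5, 2>.
This gives y = <-1, -1>, which is column 2 of [T]_U.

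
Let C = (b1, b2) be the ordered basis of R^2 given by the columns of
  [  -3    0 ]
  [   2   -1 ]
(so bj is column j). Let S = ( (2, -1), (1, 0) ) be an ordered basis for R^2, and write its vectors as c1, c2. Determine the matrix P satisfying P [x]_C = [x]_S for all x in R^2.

Take x = bj: its C-coordinates are the j-th standard unit vector, so P e_j — column j of P — equals [bj]_S.
b1 = -2c1 + c2, giving column 1 = (-2, 1); repeating for each j gives P = [[-2, 1], [1, -2]].

[[-2, 1], [1, -2]]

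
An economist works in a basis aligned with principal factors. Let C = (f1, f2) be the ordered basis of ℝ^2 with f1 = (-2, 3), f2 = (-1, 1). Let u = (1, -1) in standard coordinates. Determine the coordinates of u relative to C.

(0, -1)

We seek scalars with c_1 f1 + c_2 f2 = u; equivalently solve M c = u where the columns of M are f1, f2.
System: -2c_1 - c_2 = 1, 3c_1 + c_2 = -1; solving gives c_1 = 0, c_2 = -1.
Check: 0·f1 - f2 = (1, -1).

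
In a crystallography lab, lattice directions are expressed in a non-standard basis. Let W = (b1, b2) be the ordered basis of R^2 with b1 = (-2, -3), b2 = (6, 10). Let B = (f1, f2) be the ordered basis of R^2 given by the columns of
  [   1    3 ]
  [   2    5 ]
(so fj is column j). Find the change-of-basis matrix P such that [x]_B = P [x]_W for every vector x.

[[1, 0], [-1, 2]]

Let M have columns bj and N have columns fj. Then for every x, N [x]_B = x = M [x]_W, so P = N^(-1) M.
Since det N = -1, N^(-1) has integer entries; multiplying gives P = [[1, 0], [-1, 2]].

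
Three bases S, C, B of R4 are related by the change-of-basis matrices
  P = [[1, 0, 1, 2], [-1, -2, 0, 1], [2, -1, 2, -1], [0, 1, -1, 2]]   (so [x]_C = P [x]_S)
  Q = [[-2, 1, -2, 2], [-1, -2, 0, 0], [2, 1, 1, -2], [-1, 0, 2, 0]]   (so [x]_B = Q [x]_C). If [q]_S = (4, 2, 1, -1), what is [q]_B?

(-35, 15, 8, 15)

First [q]_C = P [q]_S = (3, -9, 9, -1).
Then [q]_B = Q [q]_C = (-35, 15, 8, 15).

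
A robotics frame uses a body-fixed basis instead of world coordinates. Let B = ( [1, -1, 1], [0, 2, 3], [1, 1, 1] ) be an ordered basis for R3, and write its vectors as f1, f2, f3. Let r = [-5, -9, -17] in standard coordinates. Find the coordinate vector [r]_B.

Write r = c_1 f1 + ... + c_3 f3 and solve for the c_i.
Gaussian elimination on [M | r] yields c = (-2, -4, -3).
Check: -2f1 - 4f2 - 3f3 = [-5, -9, -17].

[-2, -4, -3]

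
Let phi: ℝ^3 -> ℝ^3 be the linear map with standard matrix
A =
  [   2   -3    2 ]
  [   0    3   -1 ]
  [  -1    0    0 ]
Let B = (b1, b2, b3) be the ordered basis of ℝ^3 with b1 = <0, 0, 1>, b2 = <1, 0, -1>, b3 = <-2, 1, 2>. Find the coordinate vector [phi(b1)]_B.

<2, 0, -1>

Compute phi(b1) = A b1 = <2, -1, 0> in standard coordinates.
Then write this in B-coordinates: solve for y in y_1 b1 + ... + y_3 b3 = <2, -1, 0>.
This gives y = <2, 0, -1>, which is column 1 of [phi]_B.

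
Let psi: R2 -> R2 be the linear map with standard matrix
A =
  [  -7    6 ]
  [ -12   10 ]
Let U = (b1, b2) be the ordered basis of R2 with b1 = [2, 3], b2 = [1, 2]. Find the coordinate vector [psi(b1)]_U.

Compute psi(b1) = A b1 = [4, 6] in standard coordinates.
Then write this in U-coordinates: solve for y in y_1 b1 + y_2 b2 = [4, 6].
This gives y = [2, 0], which is column 1 of [psi]_U.

[2, 0]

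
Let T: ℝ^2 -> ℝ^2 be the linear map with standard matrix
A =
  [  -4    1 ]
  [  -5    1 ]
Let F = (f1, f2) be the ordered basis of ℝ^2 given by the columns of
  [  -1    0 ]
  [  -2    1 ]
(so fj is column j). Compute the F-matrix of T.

The j-th column of [T]_F is [T(fj)]_F.
T(f1) = A f1 = <2, 3> = -2f1 - f2, so column 1 is <-2, -1>.
Repeating for f2 and assembling the columns gives [[-2, -1], [-1, -1]].

[[-2, -1], [-1, -1]]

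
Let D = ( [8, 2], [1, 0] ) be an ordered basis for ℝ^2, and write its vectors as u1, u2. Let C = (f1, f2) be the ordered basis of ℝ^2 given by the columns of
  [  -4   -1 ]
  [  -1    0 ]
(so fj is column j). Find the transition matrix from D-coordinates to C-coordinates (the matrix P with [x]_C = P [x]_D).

[[-2, 0], [0, -1]]

Take x = uj: its D-coordinates are the j-th standard unit vector, so P e_j — column j of P — equals [uj]_C.
u1 = -2f1 + 0·f2, giving column 1 = [-2, 0]; repeating for each j gives P = [[-2, 0], [0, -1]].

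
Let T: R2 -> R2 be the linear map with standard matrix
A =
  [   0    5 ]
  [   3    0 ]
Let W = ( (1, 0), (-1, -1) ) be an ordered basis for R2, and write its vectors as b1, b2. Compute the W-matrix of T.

The j-th column of [T]_W is [T(bj)]_W.
T(b1) = A b1 = (0, 3) = -3b1 - 3b2, so column 1 is (-3, -3).
Repeating for b2 and assembling the columns gives [[-3, -2], [-3, 3]].

[[-3, -2], [-3, 3]]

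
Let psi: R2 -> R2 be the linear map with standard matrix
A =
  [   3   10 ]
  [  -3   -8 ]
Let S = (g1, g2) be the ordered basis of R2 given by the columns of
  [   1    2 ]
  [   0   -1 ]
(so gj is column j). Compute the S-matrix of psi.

With P the matrix whose columns are g1, g2, [psi]_S = P^(-1) A P.
Column by column: psi(g1) = A g1 = (3, -3); its S-coordinates (-3, 3) give column 1.
Continuing for each basis vector yields [psi]_S = [[-3, 0], [3, -2]].

[[-3, 0], [3, -2]]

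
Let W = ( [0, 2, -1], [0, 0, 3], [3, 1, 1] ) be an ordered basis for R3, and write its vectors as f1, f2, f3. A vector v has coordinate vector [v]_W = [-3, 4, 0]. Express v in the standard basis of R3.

[0, -6, 15]

The coordinates say v = -3f1 + 4f2 + 0·f3; adding the scaled basis vectors gives [0, -6, 15].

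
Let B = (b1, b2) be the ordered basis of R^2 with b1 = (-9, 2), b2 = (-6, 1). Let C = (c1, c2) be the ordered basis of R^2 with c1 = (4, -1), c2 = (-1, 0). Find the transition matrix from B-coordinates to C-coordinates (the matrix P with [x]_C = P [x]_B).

[[-2, -1], [1, 2]]

Column j of P is [bj]_C, since P maps B-coordinates to C-coordinates.
Expressing b1 in C: b1 = -2c1 + c2, so column 1 of P is (-2, 1).
Doing the same for each bj gives P = [[-2, -1], [1, 2]].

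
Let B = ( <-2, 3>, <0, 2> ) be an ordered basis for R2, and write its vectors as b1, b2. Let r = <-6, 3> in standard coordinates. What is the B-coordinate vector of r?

Write r = c_1 b1 + c_2 b2 and solve for the c_i.
System: -2c_1 + 0c_2 = -6, 3c_1 + 2c_2 = 3; solving gives c_1 = 3, c_2 = -3.
Check: 3b1 - 3b2 = <-6, 3>.

<3, -3>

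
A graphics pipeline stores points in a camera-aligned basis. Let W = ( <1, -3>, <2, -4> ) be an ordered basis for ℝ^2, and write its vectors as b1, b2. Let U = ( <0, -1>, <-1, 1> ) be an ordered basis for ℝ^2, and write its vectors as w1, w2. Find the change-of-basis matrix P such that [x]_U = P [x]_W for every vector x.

Column j of P is [bj]_U, since P maps W-coordinates to U-coordinates.
Expressing b1 in U: b1 = 2w1 - w2, so column 1 of P is <2, -1>.
Doing the same for each bj gives P = [[2, 2], [-1, -2]].

[[2, 2], [-1, -2]]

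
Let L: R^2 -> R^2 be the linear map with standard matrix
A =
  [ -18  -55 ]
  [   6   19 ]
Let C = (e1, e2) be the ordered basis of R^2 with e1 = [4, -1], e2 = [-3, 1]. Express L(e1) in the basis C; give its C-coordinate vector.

[-2, 3]

Compute L(e1) = A e1 = [-17, 5] in standard coordinates.
Then write this in C-coordinates: solve for y in y_1 e1 + y_2 e2 = [-17, 5].
This gives y = [-2, 3], which is column 1 of [L]_C.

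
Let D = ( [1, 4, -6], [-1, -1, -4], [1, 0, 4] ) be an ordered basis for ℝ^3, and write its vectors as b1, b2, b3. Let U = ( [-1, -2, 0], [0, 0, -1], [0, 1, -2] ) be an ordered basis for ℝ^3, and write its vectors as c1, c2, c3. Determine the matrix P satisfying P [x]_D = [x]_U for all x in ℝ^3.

Column j of P is [bj]_U, since P maps D-coordinates to U-coordinates.
Expressing b1 in U: b1 = -c1 + 2c2 + 2c3, so column 1 of P is [-1, 2, 2].
Doing the same for each bj gives P = [[-1, 1, -1], [2, 2, 0], [2, 1, -2]].

[[-1, 1, -1], [2, 2, 0], [2, 1, -2]]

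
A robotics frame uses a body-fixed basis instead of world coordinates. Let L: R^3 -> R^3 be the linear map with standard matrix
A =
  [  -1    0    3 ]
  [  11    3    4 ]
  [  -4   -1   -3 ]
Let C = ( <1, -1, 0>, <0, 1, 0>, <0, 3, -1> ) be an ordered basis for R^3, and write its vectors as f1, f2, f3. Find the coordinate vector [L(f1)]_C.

<-1, -2, 3>

Compute L(f1) = A f1 = <-1, 8, -3> in standard coordinates.
Then write this in C-coordinates: solve for y in y_1 f1 + ... + y_3 f3 = <-1, 8, -3>.
This gives y = <-1, -2, 3>, which is column 1 of [L]_C.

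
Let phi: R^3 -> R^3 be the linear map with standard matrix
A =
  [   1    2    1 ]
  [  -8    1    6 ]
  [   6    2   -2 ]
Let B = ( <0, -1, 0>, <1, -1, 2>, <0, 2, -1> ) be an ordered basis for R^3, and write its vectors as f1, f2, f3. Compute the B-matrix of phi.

With P the matrix whose columns are f1, ..., f3, [phi]_B = P^(-1) A P.
Column by column: phi(f1) = A f1 = <-2, -1, -2>; its B-coordinates <-1, -2, -2> give column 1.
Continuing for each basis vector yields [phi]_B = [[-1, 0, 1], [-2, 1, 3], [-2, 2, 0]].

[[-1, 0, 1], [-2, 1, 3], [-2, 2, 0]]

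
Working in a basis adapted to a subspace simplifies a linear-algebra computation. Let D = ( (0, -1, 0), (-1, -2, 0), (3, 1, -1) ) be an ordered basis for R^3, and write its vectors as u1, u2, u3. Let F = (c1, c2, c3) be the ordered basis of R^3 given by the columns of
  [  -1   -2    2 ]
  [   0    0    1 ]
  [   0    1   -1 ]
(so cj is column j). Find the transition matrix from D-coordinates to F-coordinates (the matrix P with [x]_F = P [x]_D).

Column j of P is [uj]_F, since P maps D-coordinates to F-coordinates.
Expressing u1 in F: u1 = 0·c1 - c2 - c3, so column 1 of P is (0, -1, -1).
Doing the same for each uj gives P = [[0, 1, -1], [-1, -2, 0], [-1, -2, 1]].

[[0, 1, -1], [-1, -2, 0], [-1, -2, 1]]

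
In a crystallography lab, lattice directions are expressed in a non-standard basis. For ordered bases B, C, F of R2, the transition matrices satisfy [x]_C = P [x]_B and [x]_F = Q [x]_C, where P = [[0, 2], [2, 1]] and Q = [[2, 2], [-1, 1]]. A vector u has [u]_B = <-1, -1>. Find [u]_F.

<-10, -1>

Composing the changes, [u]_F = Q P [u]_B.
Q P = [[4, 6], [2, -1]]; applying this to <-1, -1> gives <-10, -1>.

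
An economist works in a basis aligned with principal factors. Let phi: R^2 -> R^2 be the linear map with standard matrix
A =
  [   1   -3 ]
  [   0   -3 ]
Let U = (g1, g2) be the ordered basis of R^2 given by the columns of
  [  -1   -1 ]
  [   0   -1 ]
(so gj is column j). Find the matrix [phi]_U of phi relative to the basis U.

[[1, 1], [0, -3]]

With P the matrix whose columns are g1, g2, [phi]_U = P^(-1) A P.
Column by column: phi(g1) = A g1 = <-1, 0>; its U-coordinates <1, 0> give column 1.
Continuing for each basis vector yields [phi]_U = [[1, 1], [0, -3]].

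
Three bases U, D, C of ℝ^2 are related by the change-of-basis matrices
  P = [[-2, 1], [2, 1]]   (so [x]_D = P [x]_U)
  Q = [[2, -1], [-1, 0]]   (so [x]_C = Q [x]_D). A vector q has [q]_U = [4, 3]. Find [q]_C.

[-21, 5]

First [q]_D = P [q]_U = [-5, 11].
Then [q]_C = Q [q]_D = [-21, 5].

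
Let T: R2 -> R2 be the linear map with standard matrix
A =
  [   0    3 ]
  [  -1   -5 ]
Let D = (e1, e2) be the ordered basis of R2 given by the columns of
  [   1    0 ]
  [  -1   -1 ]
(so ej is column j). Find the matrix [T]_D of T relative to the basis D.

[[-3, -3], [-1, -2]]

The j-th column of [T]_D is [T(ej)]_D.
T(e1) = A e1 = <-3, 4> = -3e1 - e2, so column 1 is <-3, -1>.
Repeating for e2 and assembling the columns gives [[-3, -3], [-1, -2]].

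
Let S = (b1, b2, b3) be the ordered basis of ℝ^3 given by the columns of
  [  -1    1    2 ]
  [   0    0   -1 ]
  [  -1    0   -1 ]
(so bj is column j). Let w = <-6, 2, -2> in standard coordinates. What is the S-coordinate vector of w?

[w]_S is the unique c with M c = w, where M has columns b1, ..., b3.
Row-reducing the augmented matrix [M | w] gives c = (4, 2, -2).
Check: 4b1 + 2b2 - 2b3 = <-6, 2, -2>.

<4, 2, -2>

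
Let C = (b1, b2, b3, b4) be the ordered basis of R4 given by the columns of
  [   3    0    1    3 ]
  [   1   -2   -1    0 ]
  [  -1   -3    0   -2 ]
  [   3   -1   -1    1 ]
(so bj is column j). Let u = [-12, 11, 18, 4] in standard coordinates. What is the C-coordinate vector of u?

We seek scalars with c_1 b1 + ... + c_4 b4 = u; equivalently solve M c = u where the columns of M are b1, ..., b4.
Row-reducing the augmented matrix [M | u] gives c = (0, -4, -3, -3).
Check: 0·b1 - 4b2 - 3b3 - 3b4 = [-12, 11, 18, 4].

[0, -4, -3, -3]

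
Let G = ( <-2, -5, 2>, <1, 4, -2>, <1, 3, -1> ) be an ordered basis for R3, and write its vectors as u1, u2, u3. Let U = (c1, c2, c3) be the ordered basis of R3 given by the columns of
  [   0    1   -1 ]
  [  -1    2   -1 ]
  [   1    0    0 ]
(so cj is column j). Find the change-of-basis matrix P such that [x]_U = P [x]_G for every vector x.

[[2, -2, -1], [-1, 1, 1], [1, 0, 0]]

Let M have columns uj and N have columns cj. Then for every x, N [x]_U = x = M [x]_G, so P = N^(-1) M.
Since det N = 1, N^(-1) has integer entries; multiplying gives P = [[2, -2, -1], [-1, 1, 1], [1, 0, 0]].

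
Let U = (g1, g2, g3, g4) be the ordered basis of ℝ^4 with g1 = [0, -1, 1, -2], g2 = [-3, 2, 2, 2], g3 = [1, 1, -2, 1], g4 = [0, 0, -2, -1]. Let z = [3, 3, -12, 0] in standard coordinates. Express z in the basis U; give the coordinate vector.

[0, 0, 3, 3]

Write z = c_1 g1 + ... + c_4 g4 and solve for the c_i.
Row-reducing the augmented matrix [M | z] gives c = (0, 0, 3, 3).
Check: 0·g1 + 0·g2 + 3g3 + 3g4 = [3, 3, -12, 0].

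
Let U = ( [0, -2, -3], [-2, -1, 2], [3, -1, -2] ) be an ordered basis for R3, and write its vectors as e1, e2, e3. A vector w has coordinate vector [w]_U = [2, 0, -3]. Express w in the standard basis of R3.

[-9, -1, 0]

The coordinates say w = 2e1 + 0·e2 - 3e3; adding the scaled basis vectors gives [-9, -1, 0].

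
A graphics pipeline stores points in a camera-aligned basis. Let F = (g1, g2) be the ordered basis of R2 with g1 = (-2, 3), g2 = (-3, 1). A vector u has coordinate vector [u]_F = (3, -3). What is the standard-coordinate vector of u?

(3, 6)

The coordinates say u = 3g1 - 3g2; adding the scaled basis vectors gives (3, 6).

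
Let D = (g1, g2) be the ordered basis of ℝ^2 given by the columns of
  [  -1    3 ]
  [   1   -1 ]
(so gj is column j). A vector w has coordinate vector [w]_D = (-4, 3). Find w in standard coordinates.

w = M [w]_D, where M has columns g1, g2.
Carrying out the matrix-vector product, w = (13, -7).

(13, -7)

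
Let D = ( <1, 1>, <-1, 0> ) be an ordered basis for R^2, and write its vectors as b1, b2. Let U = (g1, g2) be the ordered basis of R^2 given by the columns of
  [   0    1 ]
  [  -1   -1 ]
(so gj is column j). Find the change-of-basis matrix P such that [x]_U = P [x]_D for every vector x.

Take x = bj: its D-coordinates are the j-th standard unit vector, so P e_j — column j of P — equals [bj]_U.
b1 = -2g1 + g2, giving column 1 = <-2, 1>; repeating for each j gives P = [[-2, 1], [1, -1]].

[[-2, 1], [1, -1]]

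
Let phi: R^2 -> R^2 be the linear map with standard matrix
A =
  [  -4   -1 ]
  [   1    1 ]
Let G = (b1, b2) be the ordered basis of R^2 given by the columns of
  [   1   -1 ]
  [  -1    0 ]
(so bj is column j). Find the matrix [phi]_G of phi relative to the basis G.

With P the matrix whose columns are b1, b2, [phi]_G = P^(-1) A P.
Column by column: phi(b1) = A b1 = (-3, 0); its G-coordinates (0, 3) give column 1.
Continuing for each basis vector yields [phi]_G = [[0, 1], [3, -3]].

[[0, 1], [3, -3]]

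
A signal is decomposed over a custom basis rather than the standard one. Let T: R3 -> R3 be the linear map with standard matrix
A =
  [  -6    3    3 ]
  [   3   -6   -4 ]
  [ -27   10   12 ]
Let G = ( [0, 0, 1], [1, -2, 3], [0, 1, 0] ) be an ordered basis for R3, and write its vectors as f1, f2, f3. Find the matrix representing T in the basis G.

[[3, -2, 1], [3, -3, 3], [2, -3, 0]]

Let P have columns f1, ..., f3. Then [T]_G = P^(-1) A P.
Here det P = 1, so P^(-1) is integer; computing A P first and then P^(-1)(A P) gives [[3, -2, 1], [3, -3, 3], [2, -3, 0]].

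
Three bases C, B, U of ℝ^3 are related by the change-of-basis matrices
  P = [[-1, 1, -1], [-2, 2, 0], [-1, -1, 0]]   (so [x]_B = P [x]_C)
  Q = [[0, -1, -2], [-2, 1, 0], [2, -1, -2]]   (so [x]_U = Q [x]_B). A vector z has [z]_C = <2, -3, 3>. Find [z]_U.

Apply P to get B-coordinates <-8, -10, 1>, then Q to get U-coordinates.
The result is [z]_U = <8, 6, -8>.

<8, 6, -8>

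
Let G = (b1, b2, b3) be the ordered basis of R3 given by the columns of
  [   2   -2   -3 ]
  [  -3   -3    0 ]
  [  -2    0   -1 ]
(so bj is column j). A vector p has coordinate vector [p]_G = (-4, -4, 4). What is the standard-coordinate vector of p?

p = M [p]_G, where M has columns b1, ..., b3.
Carrying out the matrix-vector product, p = (-12, 24, 4).

(-12, 24, 4)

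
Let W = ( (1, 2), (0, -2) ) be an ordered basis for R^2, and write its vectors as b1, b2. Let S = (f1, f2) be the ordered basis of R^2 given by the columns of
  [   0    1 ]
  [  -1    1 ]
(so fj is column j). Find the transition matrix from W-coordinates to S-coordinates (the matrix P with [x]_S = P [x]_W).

Take x = bj: its W-coordinates are the j-th standard unit vector, so P e_j — column j of P — equals [bj]_S.
b1 = -f1 + f2, giving column 1 = (-1, 1); repeating for each j gives P = [[-1, 2], [1, 0]].

[[-1, 2], [1, 0]]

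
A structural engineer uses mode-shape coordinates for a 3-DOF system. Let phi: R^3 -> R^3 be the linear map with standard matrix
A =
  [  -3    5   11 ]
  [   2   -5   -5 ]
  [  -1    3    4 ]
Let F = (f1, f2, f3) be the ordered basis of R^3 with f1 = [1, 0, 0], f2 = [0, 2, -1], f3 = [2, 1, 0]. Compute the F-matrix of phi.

The j-th column of [phi]_F is [phi(fj)]_F.
phi(f1) = A f1 = [-3, 2, -1] = -3f1 + f2 + 0·f3, so column 1 is [-3, 1, 0].
Repeating for f2, f3 and assembling the columns gives [[-3, 1, -3], [1, -2, -1], [0, -1, 1]].

[[-3, 1, -3], [1, -2, -1], [0, -1, 1]]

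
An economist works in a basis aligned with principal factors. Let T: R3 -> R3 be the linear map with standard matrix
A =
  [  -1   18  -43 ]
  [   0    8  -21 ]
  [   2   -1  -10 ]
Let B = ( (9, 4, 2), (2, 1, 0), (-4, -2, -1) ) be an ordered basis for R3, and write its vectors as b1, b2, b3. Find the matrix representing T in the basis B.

The j-th column of [T]_B is [T(bj)]_B.
T(b1) = A b1 = (-23, -10, -6) = -3b1 + 2b2 + 0·b3, so column 1 is (-3, 2, 0).
Repeating for b2, b3 and assembling the columns gives [[-3, 0, 1], [2, 2, -3], [0, -3, -2]].

[[-3, 0, 1], [2, 2, -3], [0, -3, -2]]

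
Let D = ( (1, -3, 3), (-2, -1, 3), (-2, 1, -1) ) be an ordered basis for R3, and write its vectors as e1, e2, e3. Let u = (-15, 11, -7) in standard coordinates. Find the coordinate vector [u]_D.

(-3, 2, 4)

[u]_D is the unique c with M c = u, where M has columns e1, ..., e3.
Solving this 3x3 system gives c = (-3, 2, 4).
Check: -3e1 + 2e2 + 4e3 = (-15, 11, -7).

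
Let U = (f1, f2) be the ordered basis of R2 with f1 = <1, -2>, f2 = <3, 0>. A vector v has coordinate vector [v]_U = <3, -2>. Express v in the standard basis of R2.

v = M [v]_U, where M has columns f1, f2.
Carrying out the matrix-vector product, v = <-3, -6>.

<-3, -6>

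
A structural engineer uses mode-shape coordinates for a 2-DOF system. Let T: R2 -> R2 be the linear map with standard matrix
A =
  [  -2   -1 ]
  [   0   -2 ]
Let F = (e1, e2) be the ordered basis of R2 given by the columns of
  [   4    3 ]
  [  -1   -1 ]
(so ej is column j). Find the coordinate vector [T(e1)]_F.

Compute T(e1) = A e1 = [-7, 2] in standard coordinates.
Then write this in F-coordinates: solve for y in y_1 e1 + y_2 e2 = [-7, 2].
This gives y = [-1, -1], which is column 1 of [T]_F.

[-1, -1]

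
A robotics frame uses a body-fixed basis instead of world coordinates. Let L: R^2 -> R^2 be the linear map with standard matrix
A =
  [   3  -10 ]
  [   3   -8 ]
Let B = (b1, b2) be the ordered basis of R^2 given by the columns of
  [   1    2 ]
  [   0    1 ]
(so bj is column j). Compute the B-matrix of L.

[[-3, 0], [3, -2]]

Let P have columns b1, b2. Then [L]_B = P^(-1) A P.
Here det P = 1, so P^(-1) is integer; computing A P first and then P^(-1)(A P) gives [[-3, 0], [3, -2]].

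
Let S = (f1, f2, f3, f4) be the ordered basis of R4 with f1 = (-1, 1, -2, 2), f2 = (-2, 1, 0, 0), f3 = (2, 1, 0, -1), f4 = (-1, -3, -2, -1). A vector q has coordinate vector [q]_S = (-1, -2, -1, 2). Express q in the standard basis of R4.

By definition q = -f1 - 2f2 - f3 + 2f4.
Summing componentwise gives (1, -10, -2, -3).

(1, -10, -2, -3)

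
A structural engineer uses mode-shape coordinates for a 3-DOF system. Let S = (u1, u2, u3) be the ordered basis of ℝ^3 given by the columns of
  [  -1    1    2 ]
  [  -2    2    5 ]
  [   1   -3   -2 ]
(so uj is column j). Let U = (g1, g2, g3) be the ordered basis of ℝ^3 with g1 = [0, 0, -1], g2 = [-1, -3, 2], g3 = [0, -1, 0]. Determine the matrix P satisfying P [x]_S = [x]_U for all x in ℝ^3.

Take x = uj: its S-coordinates are the j-th standard unit vector, so P e_j — column j of P — equals [uj]_U.
u1 = g1 + g2 - g3, giving column 1 = [1, 1, -1]; repeating for each j gives P = [[1, 1, -2], [1, -1, -2], [-1, 1, 1]].

[[1, 1, -2], [1, -1, -2], [-1, 1, 1]]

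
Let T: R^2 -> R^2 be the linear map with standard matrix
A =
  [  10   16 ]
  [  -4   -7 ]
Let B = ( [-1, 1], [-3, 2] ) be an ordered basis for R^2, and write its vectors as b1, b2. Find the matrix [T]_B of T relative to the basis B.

Let P have columns b1, b2. Then [T]_B = P^(-1) A P.
Here det P = 1, so P^(-1) is integer; computing A P first and then P^(-1)(A P) gives [[3, -2], [-3, 0]].

[[3, -2], [-3, 0]]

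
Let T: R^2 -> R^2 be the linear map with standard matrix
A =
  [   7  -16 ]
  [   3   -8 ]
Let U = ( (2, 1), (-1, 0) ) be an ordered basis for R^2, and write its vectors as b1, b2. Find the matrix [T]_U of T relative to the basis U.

With P the matrix whose columns are b1, b2, [T]_U = P^(-1) A P.
Column by column: T(b1) = A b1 = (-2, -2); its U-coordinates (-2, -2) give column 1.
Continuing for each basis vector yields [T]_U = [[-2, -3], [-2, 1]].

[[-2, -3], [-2, 1]]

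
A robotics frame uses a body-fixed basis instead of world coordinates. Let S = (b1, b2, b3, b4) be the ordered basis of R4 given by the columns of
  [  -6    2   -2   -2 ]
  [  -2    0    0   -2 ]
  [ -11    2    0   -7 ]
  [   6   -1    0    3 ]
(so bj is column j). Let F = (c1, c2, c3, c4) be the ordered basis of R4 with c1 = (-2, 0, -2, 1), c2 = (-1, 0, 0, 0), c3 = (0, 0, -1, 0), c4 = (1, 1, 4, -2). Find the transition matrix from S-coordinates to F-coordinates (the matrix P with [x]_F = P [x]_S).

[[2, -1, 0, -1], [0, 0, 2, 2], [-1, 0, 0, 1], [-2, 0, 0, -2]]

Column j of P is [bj]_F, since P maps S-coordinates to F-coordinates.
Expressing b1 in F: b1 = 2c1 + 0·c2 - c3 - 2c4, so column 1 of P is (2, 0, -1, -2).
Doing the same for each bj gives P = [[2, -1, 0, -1], [0, 0, 2, 2], [-1, 0, 0, 1], [-2, 0, 0, -2]].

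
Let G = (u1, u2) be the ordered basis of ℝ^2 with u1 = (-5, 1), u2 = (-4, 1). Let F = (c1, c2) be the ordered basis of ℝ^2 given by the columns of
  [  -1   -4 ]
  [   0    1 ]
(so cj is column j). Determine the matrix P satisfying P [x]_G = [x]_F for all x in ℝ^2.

Column j of P is [uj]_F, since P maps G-coordinates to F-coordinates.
Expressing u1 in F: u1 = c1 + c2, so column 1 of P is (1, 1).
Doing the same for each uj gives P = [[1, 0], [1, 1]].

[[1, 0], [1, 1]]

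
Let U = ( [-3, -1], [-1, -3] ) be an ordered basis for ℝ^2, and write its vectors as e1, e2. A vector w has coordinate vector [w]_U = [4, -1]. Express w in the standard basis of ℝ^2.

[-11, -1]

w = M [w]_U, where M has columns e1, e2.
Carrying out the matrix-vector product, w = [-11, -1].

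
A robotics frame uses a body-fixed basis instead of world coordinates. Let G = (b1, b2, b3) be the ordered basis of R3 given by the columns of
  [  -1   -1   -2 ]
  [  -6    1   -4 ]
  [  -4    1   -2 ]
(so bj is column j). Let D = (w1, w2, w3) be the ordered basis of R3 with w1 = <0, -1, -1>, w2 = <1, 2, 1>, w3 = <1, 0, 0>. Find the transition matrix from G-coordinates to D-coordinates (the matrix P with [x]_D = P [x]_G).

[[2, -1, 0], [-2, 0, -2], [1, -1, 0]]

Take x = bj: its G-coordinates are the j-th standard unit vector, so P e_j — column j of P — equals [bj]_D.
b1 = 2w1 - 2w2 + w3, giving column 1 = <2, -2, 1>; repeating for each j gives P = [[2, -1, 0], [-2, 0, -2], [1, -1, 0]].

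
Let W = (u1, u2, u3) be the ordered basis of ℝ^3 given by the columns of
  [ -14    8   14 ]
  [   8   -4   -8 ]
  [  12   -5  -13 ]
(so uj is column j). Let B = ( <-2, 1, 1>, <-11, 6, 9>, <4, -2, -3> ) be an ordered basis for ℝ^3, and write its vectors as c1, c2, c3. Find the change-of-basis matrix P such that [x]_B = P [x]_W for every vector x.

[[0, -2, 2], [2, 0, -2], [2, 1, -1]]

Take x = uj: its W-coordinates are the j-th standard unit vector, so P e_j — column j of P — equals [uj]_B.
u1 = 0·c1 + 2c2 + 2c3, giving column 1 = <0, 2, 2>; repeating for each j gives P = [[0, -2, 2], [2, 0, -2], [2, 1, -1]].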